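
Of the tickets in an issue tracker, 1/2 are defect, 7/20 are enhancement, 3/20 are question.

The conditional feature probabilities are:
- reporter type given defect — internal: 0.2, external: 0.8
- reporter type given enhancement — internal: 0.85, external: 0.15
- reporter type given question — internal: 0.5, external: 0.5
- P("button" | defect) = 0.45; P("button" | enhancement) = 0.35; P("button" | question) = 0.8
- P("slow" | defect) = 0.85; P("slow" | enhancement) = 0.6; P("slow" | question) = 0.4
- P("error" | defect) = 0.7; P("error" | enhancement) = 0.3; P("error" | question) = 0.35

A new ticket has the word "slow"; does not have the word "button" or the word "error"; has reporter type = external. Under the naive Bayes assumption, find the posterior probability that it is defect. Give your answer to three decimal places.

defect: 0.5 × 0.8 × (1−0.45) × 0.85 × (1−0.7) = 0.0561
enhancement: 0.35 × 0.15 × (1−0.35) × 0.6 × (1−0.3) = 0.0143325
question: 0.15 × 0.5 × (1−0.8) × 0.4 × (1−0.35) = 0.0039
P(defect | x) = 0.0561 / 0.0743325 ≈ 0.755

0.755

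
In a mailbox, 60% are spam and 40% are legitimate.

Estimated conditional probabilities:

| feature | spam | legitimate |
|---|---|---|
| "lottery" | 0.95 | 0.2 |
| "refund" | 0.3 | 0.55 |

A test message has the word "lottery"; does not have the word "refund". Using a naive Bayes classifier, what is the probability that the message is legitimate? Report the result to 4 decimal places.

spam: 0.6 × 0.95 × (1−0.3) = 0.399
legitimate: 0.4 × 0.2 × (1−0.55) = 0.036
P(legitimate | x) = 0.036 / 0.435 ≈ 0.0828

0.0828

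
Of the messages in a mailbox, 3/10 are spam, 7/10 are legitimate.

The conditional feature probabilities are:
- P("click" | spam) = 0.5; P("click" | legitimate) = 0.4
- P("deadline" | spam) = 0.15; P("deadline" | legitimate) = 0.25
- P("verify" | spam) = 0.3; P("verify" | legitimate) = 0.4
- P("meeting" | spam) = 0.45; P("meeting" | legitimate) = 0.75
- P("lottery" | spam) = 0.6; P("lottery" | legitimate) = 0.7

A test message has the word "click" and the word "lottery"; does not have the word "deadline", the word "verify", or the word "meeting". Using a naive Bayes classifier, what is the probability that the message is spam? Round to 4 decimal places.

0.5719

spam: 0.3 × 0.5 × (1−0.15) × (1−0.3) × (1−0.45) × 0.6 = 0.0294525
legitimate: 0.7 × 0.4 × (1−0.25) × (1−0.4) × (1−0.75) × 0.7 = 0.02205
P(spam | x) = 0.0294525 / 0.0515025 ≈ 0.5719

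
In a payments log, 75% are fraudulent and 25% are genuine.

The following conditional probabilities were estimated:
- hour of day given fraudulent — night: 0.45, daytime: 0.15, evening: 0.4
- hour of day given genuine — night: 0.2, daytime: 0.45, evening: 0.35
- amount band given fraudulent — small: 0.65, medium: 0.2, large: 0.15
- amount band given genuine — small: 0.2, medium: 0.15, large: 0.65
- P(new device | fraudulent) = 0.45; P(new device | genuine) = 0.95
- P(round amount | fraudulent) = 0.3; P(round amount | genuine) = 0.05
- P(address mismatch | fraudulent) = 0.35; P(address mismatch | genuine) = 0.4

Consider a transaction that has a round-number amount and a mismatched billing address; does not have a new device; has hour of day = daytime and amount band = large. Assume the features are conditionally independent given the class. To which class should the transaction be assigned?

fraudulent: 0.75 × 0.15 × 0.15 × (1−0.45) × 0.3 × 0.35 = 0.00097453125
genuine: 0.25 × 0.45 × 0.65 × (1−0.95) × 0.05 × 0.4 = 0.000073125
Highest score → fraudulent.

fraudulent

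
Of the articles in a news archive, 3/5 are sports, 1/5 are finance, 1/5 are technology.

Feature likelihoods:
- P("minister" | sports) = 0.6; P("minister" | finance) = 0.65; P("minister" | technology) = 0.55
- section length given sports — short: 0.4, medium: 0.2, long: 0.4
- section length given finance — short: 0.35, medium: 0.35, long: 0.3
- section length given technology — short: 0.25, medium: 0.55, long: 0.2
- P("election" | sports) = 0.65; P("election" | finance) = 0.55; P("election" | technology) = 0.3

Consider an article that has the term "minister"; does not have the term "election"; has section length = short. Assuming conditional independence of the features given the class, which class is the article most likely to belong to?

sports: 0.6 × 0.6 × 0.4 × (1−0.65) = 0.0504
finance: 0.2 × 0.65 × 0.35 × (1−0.55) = 0.020475
technology: 0.2 × 0.55 × 0.25 × (1−0.3) = 0.01925
Highest score → sports.

sports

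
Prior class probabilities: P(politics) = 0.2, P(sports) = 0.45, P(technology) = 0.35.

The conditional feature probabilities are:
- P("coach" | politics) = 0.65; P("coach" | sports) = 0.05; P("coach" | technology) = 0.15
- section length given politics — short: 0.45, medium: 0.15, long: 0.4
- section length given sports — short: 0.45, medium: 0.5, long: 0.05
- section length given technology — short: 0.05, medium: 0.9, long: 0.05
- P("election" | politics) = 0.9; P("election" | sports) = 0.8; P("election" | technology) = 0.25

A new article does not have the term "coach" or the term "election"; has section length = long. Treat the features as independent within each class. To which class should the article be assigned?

technology

politics: 0.2 × (1−0.65) × 0.4 × (1−0.9) = 0.0028
sports: 0.45 × (1−0.05) × 0.05 × (1−0.8) = 0.004275
technology: 0.35 × (1−0.15) × 0.05 × (1−0.25) = 0.01115625
Highest score → technology.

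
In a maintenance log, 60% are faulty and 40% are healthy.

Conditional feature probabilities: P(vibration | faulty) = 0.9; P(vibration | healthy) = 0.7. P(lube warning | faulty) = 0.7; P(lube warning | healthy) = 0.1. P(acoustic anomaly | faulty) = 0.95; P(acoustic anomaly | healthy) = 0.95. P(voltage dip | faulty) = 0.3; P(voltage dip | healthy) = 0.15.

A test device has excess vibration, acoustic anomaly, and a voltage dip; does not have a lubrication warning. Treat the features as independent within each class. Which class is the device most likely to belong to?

faulty: 0.6 × 0.9 × (1−0.7) × 0.95 × 0.3 = 0.04617
healthy: 0.4 × 0.7 × (1−0.1) × 0.95 × 0.15 = 0.03591
Highest score → faulty.

faulty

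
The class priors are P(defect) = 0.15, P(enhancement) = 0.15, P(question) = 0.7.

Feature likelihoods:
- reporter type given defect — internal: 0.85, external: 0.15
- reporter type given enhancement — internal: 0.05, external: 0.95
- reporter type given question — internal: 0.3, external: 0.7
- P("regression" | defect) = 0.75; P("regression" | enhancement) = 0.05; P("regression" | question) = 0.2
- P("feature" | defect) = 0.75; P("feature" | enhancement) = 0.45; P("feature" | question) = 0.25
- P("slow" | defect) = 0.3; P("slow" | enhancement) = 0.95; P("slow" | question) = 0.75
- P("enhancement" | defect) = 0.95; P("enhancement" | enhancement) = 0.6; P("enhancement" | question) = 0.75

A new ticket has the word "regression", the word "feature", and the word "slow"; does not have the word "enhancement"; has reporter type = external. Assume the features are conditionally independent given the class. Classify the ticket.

question

defect: 0.15 × 0.15 × 0.75 × 0.75 × 0.3 × (1−0.95) = 0.00018984375
enhancement: 0.15 × 0.95 × 0.05 × 0.45 × 0.95 × (1−0.6) = 0.001218375
question: 0.7 × 0.7 × 0.2 × 0.25 × 0.75 × (1−0.75) = 0.00459375
Highest score → question.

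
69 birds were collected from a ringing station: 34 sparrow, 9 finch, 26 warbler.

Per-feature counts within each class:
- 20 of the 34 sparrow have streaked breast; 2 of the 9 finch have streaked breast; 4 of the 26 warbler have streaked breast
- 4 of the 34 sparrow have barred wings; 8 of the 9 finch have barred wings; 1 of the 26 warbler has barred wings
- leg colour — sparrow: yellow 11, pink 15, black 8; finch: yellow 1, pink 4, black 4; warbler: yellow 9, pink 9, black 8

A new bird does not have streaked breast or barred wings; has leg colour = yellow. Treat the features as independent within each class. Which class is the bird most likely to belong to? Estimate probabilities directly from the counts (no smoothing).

sparrow: (34/69) × (14/34) × (30/34) × (11/34) ≈ 0.0579209
finch: (9/69) × (7/9) × (1/9) × (1/9) ≈ 0.00125246
warbler: (26/69) × (22/26) × (25/26) × (9/26) ≈ 0.106123
Highest score → warbler.

warbler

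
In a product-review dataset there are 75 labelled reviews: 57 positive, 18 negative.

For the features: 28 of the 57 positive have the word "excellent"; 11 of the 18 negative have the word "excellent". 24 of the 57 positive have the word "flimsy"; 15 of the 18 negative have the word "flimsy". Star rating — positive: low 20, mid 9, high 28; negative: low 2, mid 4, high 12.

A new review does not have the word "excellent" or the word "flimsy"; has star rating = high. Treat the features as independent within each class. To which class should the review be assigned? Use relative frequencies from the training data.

positive

positive: (57/75) × (29/57) × (33/57) × (28/57) ≈ 0.109966
negative: (18/75) × (7/18) × (3/18) × (12/18) ≈ 0.0103704
Highest score → positive.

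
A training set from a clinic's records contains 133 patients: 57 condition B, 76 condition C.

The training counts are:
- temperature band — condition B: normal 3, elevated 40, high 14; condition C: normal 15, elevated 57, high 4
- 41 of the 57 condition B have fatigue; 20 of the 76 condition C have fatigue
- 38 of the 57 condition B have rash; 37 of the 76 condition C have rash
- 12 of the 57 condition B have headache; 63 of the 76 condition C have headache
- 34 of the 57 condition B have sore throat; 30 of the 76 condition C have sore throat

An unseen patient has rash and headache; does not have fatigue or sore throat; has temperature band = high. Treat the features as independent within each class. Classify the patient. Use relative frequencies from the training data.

condition B: (57/133) × (14/57) × (16/57) × (38/57) × (12/57) × (23/57) ≈ 0.00167336
condition C: (76/133) × (4/76) × (56/76) × (37/76) × (63/76) × (46/76) ≈ 0.00541305
Highest score → condition C.

condition C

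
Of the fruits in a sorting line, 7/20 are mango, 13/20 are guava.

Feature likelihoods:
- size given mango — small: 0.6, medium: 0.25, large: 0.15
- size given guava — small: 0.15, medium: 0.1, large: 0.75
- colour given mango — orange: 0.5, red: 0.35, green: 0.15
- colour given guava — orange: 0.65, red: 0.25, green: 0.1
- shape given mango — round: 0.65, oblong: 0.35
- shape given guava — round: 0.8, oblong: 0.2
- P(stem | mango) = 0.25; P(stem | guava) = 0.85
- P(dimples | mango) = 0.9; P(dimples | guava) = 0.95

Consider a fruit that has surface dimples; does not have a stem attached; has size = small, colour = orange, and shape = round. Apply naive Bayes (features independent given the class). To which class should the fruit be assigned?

mango

mango: 0.35 × 0.6 × 0.5 × 0.65 × (1−0.25) × 0.9 = 0.04606875
guava: 0.65 × 0.15 × 0.65 × 0.8 × (1−0.85) × 0.95 = 0.00722475
Highest score → mango.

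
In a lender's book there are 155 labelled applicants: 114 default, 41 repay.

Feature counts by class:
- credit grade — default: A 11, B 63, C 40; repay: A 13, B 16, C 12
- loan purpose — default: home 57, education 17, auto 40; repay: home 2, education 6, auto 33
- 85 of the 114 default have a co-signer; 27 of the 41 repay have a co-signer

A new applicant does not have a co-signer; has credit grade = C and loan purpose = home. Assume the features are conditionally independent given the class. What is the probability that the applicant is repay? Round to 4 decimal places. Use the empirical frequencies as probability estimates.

0.0378

default: (114/155) × (40/114) × (57/114) × (29/114) ≈ 0.032824
repay: (41/155) × (12/41) × (2/41) × (14/41) ≈ 0.00128955
P(repay | x) = 0.00128955 / 0.03411355 ≈ 0.0378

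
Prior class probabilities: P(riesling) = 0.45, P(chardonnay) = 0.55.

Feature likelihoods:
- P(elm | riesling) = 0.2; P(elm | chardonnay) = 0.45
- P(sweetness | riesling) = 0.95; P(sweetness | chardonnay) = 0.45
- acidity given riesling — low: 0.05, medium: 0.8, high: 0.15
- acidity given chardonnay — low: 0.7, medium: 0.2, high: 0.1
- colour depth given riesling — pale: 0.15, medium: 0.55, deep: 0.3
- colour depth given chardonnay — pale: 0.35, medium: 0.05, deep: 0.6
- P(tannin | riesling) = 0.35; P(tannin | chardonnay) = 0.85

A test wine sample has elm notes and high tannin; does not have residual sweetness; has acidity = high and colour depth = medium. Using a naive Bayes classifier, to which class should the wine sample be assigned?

riesling: 0.45 × 0.2 × (1−0.95) × 0.15 × 0.55 × 0.35 = 0.0001299375
chardonnay: 0.55 × 0.45 × (1−0.45) × 0.1 × 0.05 × 0.85 = 0.00057853125
Highest score → chardonnay.

chardonnay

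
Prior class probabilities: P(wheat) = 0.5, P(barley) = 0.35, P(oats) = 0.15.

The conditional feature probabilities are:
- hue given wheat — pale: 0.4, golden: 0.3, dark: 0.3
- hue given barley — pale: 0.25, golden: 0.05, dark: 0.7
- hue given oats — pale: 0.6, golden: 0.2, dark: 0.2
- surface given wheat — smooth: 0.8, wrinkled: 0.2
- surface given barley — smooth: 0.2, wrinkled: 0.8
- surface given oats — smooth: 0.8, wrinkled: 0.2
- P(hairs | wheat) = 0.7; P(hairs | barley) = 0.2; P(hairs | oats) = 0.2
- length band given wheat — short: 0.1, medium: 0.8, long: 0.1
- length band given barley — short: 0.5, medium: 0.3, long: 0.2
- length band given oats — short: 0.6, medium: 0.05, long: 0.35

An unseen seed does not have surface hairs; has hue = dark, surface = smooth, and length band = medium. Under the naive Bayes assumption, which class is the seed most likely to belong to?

wheat: 0.5 × 0.3 × 0.8 × (1−0.7) × 0.8 = 0.0288
barley: 0.35 × 0.7 × 0.2 × (1−0.2) × 0.3 = 0.01176
oats: 0.15 × 0.2 × 0.8 × (1−0.2) × 0.05 = 0.00096
Highest score → wheat.

wheat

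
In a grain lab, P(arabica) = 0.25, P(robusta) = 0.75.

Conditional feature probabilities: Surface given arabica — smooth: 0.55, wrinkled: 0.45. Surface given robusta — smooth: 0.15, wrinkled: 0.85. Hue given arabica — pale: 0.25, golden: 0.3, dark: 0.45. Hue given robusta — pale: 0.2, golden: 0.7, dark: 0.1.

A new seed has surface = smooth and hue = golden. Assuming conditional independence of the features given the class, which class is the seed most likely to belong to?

robusta

arabica: 0.25 × 0.55 × 0.3 = 0.04125
robusta: 0.75 × 0.15 × 0.7 = 0.07875
Highest score → robusta.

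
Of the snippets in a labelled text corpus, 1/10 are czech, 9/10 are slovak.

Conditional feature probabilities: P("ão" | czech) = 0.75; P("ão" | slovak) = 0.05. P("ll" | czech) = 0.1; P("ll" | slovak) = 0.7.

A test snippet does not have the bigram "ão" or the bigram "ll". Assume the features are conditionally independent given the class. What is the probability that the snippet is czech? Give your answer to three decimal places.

0.081

czech: 0.1 × (1−0.75) × (1−0.1) = 0.0225
slovak: 0.9 × (1−0.05) × (1−0.7) = 0.2565
P(czech | x) = 0.0225 / 0.279 ≈ 0.081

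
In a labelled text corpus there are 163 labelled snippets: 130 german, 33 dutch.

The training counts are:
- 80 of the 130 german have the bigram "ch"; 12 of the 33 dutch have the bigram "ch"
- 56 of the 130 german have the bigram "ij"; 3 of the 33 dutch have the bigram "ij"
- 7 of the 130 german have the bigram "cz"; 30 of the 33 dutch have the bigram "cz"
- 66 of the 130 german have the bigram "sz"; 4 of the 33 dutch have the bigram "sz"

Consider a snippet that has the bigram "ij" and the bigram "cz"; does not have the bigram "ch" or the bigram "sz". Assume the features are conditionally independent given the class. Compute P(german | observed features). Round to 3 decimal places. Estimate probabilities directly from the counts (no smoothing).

0.272

german: (130/163) × (50/130) × (56/130) × (7/130) × (64/130) ≈ 0.00350282
dutch: (33/163) × (21/33) × (3/33) × (30/33) × (29/33) ≈ 0.00935687
P(german | x) = 0.00350282 / 0.01285969 ≈ 0.272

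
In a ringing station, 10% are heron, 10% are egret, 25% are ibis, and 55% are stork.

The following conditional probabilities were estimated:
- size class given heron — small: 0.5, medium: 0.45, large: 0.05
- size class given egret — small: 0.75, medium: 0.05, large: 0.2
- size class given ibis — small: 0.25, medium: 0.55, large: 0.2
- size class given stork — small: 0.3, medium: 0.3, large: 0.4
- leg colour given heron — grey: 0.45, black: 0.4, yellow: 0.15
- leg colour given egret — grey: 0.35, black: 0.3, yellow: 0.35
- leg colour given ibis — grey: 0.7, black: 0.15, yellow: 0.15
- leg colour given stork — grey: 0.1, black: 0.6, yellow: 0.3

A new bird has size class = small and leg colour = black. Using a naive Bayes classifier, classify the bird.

stork

heron: 0.1 × 0.5 × 0.4 = 0.02
egret: 0.1 × 0.75 × 0.3 = 0.0225
ibis: 0.25 × 0.25 × 0.15 = 0.009375
stork: 0.55 × 0.3 × 0.6 = 0.099
Highest score → stork.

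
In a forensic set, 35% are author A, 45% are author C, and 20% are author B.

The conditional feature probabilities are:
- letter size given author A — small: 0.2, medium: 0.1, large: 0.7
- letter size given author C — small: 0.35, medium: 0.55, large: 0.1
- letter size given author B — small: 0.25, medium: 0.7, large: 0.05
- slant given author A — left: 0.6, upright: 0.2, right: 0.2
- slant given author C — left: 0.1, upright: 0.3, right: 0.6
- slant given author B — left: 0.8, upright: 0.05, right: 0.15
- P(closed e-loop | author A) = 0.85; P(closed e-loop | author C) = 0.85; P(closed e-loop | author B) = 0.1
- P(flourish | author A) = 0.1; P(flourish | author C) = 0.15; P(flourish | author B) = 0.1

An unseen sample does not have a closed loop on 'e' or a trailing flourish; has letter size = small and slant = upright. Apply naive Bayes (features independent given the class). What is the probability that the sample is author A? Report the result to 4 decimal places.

0.1902

author A: 0.35 × 0.2 × 0.2 × (1−0.85) × (1−0.1) = 0.00189
author C: 0.45 × 0.35 × 0.3 × (1−0.85) × (1−0.15) = 0.006024375
author B: 0.2 × 0.25 × 0.05 × (1−0.1) × (1−0.1) = 0.002025
P(author A | x) = 0.00189 / 0.009939375 ≈ 0.1902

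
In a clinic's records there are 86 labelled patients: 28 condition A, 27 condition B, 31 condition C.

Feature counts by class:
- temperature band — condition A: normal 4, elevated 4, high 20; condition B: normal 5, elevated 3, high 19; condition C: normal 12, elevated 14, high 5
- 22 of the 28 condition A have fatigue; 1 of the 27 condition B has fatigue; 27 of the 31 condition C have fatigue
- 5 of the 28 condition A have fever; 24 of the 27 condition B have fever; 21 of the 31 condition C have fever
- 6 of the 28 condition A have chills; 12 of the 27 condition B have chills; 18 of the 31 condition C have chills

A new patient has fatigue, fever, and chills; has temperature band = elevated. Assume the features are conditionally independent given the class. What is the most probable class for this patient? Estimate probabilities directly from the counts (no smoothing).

condition A: (28/86) × (4/28) × (22/28) × (5/28) × (6/28) ≈ 0.0013984
condition B: (27/86) × (3/27) × (1/27) × (24/27) × (12/27) ≈ 0.000510416
condition C: (31/86) × (14/31) × (27/31) × (21/31) × (18/31) ≈ 0.0557699
Highest score → condition C.

condition C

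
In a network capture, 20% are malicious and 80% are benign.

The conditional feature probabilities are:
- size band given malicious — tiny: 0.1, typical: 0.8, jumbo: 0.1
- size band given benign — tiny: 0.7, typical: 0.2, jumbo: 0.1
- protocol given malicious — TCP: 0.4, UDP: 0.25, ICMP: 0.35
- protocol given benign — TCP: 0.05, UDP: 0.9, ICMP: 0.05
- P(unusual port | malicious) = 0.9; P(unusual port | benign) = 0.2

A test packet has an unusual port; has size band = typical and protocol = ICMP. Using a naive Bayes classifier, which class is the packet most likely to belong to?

malicious

malicious: 0.2 × 0.8 × 0.35 × 0.9 = 0.0504
benign: 0.8 × 0.2 × 0.05 × 0.2 = 0.0016
Highest score → malicious.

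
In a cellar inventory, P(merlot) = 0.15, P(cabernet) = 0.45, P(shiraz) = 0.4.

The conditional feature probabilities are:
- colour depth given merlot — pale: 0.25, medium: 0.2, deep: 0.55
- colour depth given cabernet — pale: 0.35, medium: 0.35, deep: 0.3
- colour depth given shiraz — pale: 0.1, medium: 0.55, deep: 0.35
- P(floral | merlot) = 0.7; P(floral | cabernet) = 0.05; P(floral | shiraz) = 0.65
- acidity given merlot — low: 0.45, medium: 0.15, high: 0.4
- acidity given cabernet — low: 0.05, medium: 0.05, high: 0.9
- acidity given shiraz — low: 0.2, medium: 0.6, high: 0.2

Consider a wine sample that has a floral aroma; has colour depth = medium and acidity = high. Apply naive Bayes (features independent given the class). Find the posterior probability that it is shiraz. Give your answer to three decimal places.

merlot: 0.15 × 0.2 × 0.7 × 0.4 = 0.0084
cabernet: 0.45 × 0.35 × 0.05 × 0.9 = 0.0070875
shiraz: 0.4 × 0.55 × 0.65 × 0.2 = 0.0286
P(shiraz | x) = 0.0286 / 0.0440875 ≈ 0.649

0.649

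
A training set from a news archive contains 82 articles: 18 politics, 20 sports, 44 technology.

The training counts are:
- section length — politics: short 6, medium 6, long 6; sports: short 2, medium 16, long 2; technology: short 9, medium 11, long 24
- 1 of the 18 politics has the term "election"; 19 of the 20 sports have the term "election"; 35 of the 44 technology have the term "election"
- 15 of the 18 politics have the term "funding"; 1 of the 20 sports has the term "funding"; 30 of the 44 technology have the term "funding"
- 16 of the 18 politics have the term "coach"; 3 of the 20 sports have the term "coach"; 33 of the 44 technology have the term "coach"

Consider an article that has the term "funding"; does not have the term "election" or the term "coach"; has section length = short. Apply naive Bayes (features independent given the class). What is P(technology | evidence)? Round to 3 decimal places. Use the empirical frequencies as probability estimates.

0.372

politics: (18/82) × (6/18) × (17/18) × (15/18) × (2/18) ≈ 0.00639868
sports: (20/82) × (2/20) × (1/20) × (1/20) × (17/20) ≈ 0.0000518293
technology: (44/82) × (9/44) × (9/44) × (30/44) × (11/44) ≈ 0.00382672
P(technology | x) = 0.00382672 / 0.0102772293 ≈ 0.372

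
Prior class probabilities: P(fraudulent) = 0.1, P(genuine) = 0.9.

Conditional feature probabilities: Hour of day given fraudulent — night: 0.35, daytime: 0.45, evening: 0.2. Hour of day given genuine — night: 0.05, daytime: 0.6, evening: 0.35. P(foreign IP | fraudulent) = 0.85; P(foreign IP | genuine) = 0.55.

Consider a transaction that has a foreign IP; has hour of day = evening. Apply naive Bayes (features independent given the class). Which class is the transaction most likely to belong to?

fraudulent: 0.1 × 0.2 × 0.85 = 0.017
genuine: 0.9 × 0.35 × 0.55 = 0.17325
Highest score → genuine.

genuine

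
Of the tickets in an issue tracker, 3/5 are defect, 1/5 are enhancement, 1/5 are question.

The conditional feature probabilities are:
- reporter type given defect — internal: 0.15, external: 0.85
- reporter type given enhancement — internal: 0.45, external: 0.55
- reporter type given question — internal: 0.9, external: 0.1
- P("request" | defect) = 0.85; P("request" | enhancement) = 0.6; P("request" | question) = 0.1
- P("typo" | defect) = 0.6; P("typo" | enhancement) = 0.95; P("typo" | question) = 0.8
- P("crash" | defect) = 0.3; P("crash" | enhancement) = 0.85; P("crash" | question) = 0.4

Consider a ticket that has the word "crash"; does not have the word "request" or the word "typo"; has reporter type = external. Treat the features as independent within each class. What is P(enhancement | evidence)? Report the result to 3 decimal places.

defect: 0.6 × 0.85 × (1−0.85) × (1−0.6) × 0.3 = 0.00918
enhancement: 0.2 × 0.55 × (1−0.6) × (1−0.95) × 0.85 = 0.00187
question: 0.2 × 0.1 × (1−0.1) × (1−0.8) × 0.4 = 0.00144
P(enhancement | x) = 0.00187 / 0.01249 ≈ 0.150

0.150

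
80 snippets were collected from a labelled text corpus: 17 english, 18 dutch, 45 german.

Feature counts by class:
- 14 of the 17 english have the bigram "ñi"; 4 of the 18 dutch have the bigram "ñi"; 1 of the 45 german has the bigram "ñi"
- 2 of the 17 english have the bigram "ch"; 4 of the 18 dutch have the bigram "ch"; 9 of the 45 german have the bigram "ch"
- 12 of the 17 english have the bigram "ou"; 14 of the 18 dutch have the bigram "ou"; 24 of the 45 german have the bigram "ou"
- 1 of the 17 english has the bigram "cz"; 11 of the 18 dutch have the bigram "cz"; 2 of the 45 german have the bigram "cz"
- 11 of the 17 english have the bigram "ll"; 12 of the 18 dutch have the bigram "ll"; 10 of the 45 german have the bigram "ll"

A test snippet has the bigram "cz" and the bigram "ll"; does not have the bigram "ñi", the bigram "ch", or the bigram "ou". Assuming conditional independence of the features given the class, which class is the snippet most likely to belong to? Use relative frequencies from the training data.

english: (17/80) × (3/17) × (15/17) × (5/17) × (1/17) × (11/17) ≈ 0.000370416
dutch: (18/80) × (14/18) × (14/18) × (4/18) × (11/18) × (12/18) ≈ 0.0123228
german: (45/80) × (44/45) × (36/45) × (21/45) × (2/45) × (10/45) ≈ 0.00202798
Highest score → dutch.

dutch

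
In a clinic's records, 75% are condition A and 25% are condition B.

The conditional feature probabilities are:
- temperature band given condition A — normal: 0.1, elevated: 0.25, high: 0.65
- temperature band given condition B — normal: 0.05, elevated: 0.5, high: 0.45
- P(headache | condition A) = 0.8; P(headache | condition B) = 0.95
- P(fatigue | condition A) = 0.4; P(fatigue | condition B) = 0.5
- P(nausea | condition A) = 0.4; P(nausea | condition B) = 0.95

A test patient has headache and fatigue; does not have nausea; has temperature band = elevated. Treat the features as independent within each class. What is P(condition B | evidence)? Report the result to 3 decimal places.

0.076

condition A: 0.75 × 0.25 × 0.8 × 0.4 × (1−0.4) = 0.036
condition B: 0.25 × 0.5 × 0.95 × 0.5 × (1−0.95) = 0.00296875
P(condition B | x) = 0.00296875 / 0.03896875 ≈ 0.076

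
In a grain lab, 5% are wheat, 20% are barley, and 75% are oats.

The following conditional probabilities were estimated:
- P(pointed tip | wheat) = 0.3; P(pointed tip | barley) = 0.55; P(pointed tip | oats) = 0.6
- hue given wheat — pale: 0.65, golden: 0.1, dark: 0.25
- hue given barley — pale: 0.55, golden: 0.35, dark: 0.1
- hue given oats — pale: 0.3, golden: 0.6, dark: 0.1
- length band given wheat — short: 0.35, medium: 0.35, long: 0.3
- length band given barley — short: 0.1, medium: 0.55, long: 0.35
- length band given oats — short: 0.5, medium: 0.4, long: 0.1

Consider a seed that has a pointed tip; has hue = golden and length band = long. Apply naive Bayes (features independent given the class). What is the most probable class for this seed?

oats

wheat: 0.05 × 0.3 × 0.1 × 0.3 = 0.00045
barley: 0.2 × 0.55 × 0.35 × 0.35 = 0.013475
oats: 0.75 × 0.6 × 0.6 × 0.1 = 0.027
Highest score → oats.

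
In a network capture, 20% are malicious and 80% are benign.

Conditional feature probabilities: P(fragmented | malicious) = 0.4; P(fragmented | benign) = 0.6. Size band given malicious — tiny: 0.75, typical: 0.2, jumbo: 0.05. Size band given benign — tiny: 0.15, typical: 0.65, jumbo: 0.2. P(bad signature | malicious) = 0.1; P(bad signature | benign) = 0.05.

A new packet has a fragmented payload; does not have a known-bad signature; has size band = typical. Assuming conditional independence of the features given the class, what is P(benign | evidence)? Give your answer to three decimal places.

0.954

malicious: 0.2 × 0.4 × 0.2 × (1−0.1) = 0.0144
benign: 0.8 × 0.6 × 0.65 × (1−0.05) = 0.2964
P(benign | x) = 0.2964 / 0.3108 ≈ 0.954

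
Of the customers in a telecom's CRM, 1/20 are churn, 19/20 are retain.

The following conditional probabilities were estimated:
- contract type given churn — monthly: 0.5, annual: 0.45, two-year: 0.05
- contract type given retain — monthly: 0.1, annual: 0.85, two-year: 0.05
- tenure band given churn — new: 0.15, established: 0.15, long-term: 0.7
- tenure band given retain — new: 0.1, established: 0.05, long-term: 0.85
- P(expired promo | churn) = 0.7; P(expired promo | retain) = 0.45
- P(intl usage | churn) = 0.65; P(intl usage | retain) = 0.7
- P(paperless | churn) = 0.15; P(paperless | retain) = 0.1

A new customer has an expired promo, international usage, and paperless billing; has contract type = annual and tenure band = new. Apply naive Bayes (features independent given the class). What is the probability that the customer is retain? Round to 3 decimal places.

0.917

churn: 0.05 × 0.45 × 0.15 × 0.7 × 0.65 × 0.15 = 0.00023034375
retain: 0.95 × 0.85 × 0.1 × 0.45 × 0.7 × 0.1 = 0.002543625
P(retain | x) = 0.002543625 / 0.00277396875 ≈ 0.917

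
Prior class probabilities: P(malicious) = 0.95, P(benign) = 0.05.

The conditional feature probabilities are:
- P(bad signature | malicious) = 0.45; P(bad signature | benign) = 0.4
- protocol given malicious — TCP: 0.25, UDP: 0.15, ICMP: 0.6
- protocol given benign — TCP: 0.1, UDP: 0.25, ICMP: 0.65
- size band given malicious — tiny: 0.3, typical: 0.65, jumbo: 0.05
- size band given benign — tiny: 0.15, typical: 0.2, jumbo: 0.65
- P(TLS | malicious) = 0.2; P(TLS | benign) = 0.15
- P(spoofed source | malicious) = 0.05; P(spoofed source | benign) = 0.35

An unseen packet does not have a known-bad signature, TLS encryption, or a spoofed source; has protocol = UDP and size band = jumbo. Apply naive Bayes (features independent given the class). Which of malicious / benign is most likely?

malicious

malicious: 0.95 × (1−0.45) × 0.15 × 0.05 × (1−0.2) × (1−0.05) = 0.00297825
benign: 0.05 × (1−0.4) × 0.25 × 0.65 × (1−0.15) × (1−0.35) = 0.0026934375
Highest score → malicious.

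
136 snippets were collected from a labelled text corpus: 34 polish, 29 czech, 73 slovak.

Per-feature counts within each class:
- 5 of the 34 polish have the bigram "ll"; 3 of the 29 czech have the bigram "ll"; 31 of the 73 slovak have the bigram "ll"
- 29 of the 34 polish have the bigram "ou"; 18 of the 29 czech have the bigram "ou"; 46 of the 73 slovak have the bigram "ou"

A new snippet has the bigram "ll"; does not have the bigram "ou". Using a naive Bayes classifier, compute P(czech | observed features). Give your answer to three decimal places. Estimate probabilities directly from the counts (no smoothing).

0.085

polish: (34/136) × (5/34) × (5/34) ≈ 0.00540657
czech: (29/136) × (3/29) × (11/29) ≈ 0.00836714
slovak: (73/136) × (31/73) × (27/73) ≈ 0.084307
P(czech | x) = 0.00836714 / 0.09808071 ≈ 0.085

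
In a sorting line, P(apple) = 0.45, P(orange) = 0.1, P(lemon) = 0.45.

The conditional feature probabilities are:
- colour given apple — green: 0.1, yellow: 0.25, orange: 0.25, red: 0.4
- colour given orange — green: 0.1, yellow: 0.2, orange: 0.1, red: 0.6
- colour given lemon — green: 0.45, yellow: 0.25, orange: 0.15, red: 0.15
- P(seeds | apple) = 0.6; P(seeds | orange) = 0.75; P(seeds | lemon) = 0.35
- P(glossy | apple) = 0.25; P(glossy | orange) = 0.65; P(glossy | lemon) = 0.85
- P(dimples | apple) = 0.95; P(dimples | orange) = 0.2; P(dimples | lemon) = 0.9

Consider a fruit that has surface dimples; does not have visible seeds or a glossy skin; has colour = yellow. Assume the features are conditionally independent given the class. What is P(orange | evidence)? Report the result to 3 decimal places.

0.008

apple: 0.45 × 0.25 × (1−0.6) × (1−0.25) × 0.95 = 0.0320625
orange: 0.1 × 0.2 × (1−0.75) × (1−0.65) × 0.2 = 0.00035
lemon: 0.45 × 0.25 × (1−0.35) × (1−0.85) × 0.9 = 0.009871875
P(orange | x) = 0.00035 / 0.042284375 ≈ 0.008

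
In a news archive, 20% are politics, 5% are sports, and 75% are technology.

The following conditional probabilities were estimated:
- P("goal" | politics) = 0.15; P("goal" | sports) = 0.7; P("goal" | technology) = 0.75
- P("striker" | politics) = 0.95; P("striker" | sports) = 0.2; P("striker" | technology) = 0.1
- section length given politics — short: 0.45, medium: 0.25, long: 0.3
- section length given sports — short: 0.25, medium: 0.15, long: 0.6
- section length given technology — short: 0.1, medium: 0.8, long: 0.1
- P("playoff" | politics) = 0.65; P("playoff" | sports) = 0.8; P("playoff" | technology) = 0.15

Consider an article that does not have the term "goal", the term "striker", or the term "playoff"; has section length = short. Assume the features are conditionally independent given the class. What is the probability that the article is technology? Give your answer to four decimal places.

politics: 0.2 × (1−0.15) × (1−0.95) × 0.45 × (1−0.65) = 0.00133875
sports: 0.05 × (1−0.7) × (1−0.2) × 0.25 × (1−0.8) = 0.0006
technology: 0.75 × (1−0.75) × (1−0.1) × 0.1 × (1−0.15) = 0.01434375
P(technology | x) = 0.01434375 / 0.0162825 ≈ 0.8809

0.8809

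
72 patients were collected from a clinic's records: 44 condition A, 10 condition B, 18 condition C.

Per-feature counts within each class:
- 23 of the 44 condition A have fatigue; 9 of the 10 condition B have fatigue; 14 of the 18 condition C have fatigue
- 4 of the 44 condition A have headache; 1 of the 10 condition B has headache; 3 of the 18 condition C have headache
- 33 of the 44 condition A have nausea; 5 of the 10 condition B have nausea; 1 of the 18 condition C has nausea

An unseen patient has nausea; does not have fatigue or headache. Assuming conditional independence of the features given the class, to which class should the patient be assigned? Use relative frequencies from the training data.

condition A: (44/72) × (21/44) × (40/44) × (33/44) ≈ 0.198864
condition B: (10/72) × (1/10) × (9/10) × (5/10) = 0.00625
condition C: (18/72) × (4/18) × (15/18) × (1/18) ≈ 0.00257202
Highest score → condition A.

condition A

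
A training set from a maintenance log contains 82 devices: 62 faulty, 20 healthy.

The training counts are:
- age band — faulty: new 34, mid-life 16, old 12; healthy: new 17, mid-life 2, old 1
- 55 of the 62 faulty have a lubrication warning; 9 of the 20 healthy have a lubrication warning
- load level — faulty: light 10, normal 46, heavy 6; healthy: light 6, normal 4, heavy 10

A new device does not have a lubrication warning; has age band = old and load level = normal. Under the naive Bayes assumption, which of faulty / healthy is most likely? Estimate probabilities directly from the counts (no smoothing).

faulty

faulty: (62/82) × (12/62) × (7/62) × (46/62) ≈ 0.0122586
healthy: (20/82) × (1/20) × (11/20) × (4/20) ≈ 0.00134146
Highest score → faulty.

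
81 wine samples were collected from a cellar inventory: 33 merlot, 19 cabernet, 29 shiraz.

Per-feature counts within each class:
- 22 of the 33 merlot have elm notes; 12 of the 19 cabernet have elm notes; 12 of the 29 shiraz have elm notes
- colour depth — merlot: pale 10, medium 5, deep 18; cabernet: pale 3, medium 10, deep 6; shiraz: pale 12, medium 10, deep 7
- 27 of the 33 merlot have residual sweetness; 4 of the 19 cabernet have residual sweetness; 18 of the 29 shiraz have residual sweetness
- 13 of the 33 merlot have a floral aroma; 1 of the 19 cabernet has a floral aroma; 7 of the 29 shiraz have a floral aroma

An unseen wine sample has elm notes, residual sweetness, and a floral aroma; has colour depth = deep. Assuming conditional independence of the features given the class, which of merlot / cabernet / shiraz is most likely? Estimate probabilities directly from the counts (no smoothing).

merlot

merlot: (33/81) × (22/33) × (18/33) × (27/33) × (13/33) ≈ 0.0477502
cabernet: (19/81) × (12/19) × (6/19) × (4/19) × (1/19) ≈ 0.000518378
shiraz: (29/81) × (12/29) × (7/29) × (18/29) × (7/29) ≈ 0.00535761
Highest score → merlot.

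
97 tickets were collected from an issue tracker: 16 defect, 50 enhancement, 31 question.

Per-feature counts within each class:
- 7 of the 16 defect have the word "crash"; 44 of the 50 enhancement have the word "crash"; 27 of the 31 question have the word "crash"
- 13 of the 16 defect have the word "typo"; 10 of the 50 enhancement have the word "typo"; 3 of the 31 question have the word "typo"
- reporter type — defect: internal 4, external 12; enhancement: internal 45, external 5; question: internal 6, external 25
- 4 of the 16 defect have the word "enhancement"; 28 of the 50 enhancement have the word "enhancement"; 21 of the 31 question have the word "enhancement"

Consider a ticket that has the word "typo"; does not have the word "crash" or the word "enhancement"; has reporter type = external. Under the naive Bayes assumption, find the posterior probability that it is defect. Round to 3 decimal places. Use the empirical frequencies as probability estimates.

defect: (16/97) × (9/16) × (13/16) × (12/16) × (12/16) ≈ 0.042405
enhancement: (50/97) × (6/50) × (10/50) × (5/50) × (22/50) ≈ 0.00054433
question: (31/97) × (4/31) × (3/31) × (25/31) × (10/31) ≈ 0.00103816
P(defect | x) = 0.042405 / 0.04398749 ≈ 0.964

0.964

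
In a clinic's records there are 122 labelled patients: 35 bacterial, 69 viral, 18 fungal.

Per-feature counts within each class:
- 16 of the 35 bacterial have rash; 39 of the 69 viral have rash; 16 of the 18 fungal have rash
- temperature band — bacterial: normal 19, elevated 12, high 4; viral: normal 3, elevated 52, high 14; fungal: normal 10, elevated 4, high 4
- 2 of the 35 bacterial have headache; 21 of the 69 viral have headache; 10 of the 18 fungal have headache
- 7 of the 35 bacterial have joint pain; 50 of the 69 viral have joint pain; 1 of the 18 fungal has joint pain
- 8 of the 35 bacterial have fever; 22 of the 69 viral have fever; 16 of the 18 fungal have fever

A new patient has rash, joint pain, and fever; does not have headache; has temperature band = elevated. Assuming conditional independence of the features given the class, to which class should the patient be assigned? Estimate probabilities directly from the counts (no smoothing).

bacterial: (35/122) × (16/35) × (12/35) × (33/35) × (7/35) × (8/35) ≈ 0.00193808
viral: (69/122) × (39/69) × (52/69) × (48/69) × (50/69) × (22/69) ≈ 0.0387209
fungal: (18/122) × (16/18) × (4/18) × (8/18) × (1/18) × (16/18) ≈ 0.000639647
Highest score → viral.

viral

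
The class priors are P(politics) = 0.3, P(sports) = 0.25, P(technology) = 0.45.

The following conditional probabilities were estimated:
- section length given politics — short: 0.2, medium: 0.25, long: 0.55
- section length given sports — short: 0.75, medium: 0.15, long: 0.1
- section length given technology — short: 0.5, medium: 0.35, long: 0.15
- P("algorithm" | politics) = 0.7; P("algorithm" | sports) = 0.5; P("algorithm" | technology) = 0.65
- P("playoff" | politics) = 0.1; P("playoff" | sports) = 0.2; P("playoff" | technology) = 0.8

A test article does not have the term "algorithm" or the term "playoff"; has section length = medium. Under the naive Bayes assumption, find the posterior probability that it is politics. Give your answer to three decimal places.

0.438

politics: 0.3 × 0.25 × (1−0.7) × (1−0.1) = 0.02025
sports: 0.25 × 0.15 × (1−0.5) × (1−0.2) = 0.015
technology: 0.45 × 0.35 × (1−0.65) × (1−0.8) = 0.011025
P(politics | x) = 0.02025 / 0.046275 ≈ 0.438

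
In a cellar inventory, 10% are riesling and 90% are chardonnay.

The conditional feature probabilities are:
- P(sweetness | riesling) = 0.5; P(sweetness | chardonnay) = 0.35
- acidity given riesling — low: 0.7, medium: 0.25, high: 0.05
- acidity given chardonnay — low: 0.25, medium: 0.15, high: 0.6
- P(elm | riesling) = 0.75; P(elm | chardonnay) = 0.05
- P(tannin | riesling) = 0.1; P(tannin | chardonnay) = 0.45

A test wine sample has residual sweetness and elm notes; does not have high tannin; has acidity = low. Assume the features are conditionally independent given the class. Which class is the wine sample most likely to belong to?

riesling

riesling: 0.1 × 0.5 × 0.7 × 0.75 × (1−0.1) = 0.023625
chardonnay: 0.9 × 0.35 × 0.25 × 0.05 × (1−0.45) = 0.002165625
Highest score → riesling.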